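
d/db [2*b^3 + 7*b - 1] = 6*b^2 + 7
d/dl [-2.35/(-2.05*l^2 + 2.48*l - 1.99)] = (5.828 - 9.635*l)/(2.05*l^2 - 2.48*l + 1.99)^2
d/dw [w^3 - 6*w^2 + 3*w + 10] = 3*w^2 - 12*w + 3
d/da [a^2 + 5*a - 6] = 2*a + 5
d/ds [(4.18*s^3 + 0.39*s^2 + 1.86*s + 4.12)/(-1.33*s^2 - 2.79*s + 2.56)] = (-5.5594*s^4 - 23.3244*s^3 + 33.4881*s^2 + 12.956*s + 16.2564)/(1.7689*s^4 + 7.4214*s^3 + 0.9745*s^2 - 14.2848*s + 6.5536)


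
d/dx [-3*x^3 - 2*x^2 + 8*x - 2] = -9*x^2 - 4*x + 8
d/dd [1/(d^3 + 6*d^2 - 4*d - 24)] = (-3*d^2 - 12*d + 4)/(d^3 + 6*d^2 - 4*d - 24)^2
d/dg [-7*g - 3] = -7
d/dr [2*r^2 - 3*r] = 4*r - 3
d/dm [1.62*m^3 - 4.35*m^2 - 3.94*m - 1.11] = 4.86*m^2 - 8.7*m - 3.94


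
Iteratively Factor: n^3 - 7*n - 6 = (n + 2)*(n^2 - 2*n - 3) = (n + 1)*(n + 2)*(n - 3)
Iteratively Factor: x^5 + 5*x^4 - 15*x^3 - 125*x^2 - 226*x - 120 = (x + 1)*(x^4 + 4*x^3 - 19*x^2 - 106*x - 120) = (x + 1)*(x + 4)*(x^3 - 19*x - 30) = (x + 1)*(x + 2)*(x + 4)*(x^2 - 2*x - 15) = (x + 1)*(x + 2)*(x + 3)*(x + 4)*(x - 5)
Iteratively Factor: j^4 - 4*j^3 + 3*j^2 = (j)*(j^3 - 4*j^2 + 3*j) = j*(j - 3)*(j^2 - j) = j^2*(j - 3)*(j - 1)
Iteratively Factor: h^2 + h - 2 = (h + 2)*(h - 1)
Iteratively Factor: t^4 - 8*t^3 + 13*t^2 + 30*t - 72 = (t - 3)*(t^3 - 5*t^2 - 2*t + 24) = (t - 3)*(t + 2)*(t^2 - 7*t + 12) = (t - 3)^2*(t + 2)*(t - 4)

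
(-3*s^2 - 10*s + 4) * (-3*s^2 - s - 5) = 9*s^4 + 33*s^3 + 13*s^2 + 46*s - 20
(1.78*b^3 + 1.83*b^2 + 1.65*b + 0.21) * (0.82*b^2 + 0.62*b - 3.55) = 1.4596*b^5 + 2.6042*b^4 - 3.8314*b^3 - 5.3013*b^2 - 5.7273*b - 0.7455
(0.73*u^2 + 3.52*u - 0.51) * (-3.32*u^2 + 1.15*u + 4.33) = -2.4236*u^4 - 10.8469*u^3 + 8.9021*u^2 + 14.6551*u - 2.2083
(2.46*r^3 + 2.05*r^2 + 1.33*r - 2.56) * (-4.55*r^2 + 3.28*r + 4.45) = -11.193*r^5 - 1.2587*r^4 + 11.6195*r^3 + 25.1329*r^2 - 2.4783*r - 11.392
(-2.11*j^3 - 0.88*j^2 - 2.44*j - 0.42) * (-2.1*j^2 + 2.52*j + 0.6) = 4.431*j^5 - 3.4692*j^4 + 1.6404*j^3 - 5.7948*j^2 - 2.5224*j - 0.252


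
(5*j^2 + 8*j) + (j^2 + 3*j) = 6*j^2 + 11*j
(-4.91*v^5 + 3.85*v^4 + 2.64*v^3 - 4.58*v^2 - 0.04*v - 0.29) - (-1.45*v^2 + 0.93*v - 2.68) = -4.91*v^5 + 3.85*v^4 + 2.64*v^3 - 3.13*v^2 - 0.97*v + 2.39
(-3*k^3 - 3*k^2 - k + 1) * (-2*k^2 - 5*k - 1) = 6*k^5 + 21*k^4 + 20*k^3 + 6*k^2 - 4*k - 1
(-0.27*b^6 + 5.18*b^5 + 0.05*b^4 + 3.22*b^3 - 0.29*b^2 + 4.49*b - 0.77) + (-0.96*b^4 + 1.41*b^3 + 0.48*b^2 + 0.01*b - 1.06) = -0.27*b^6 + 5.18*b^5 - 0.91*b^4 + 4.63*b^3 + 0.19*b^2 + 4.5*b - 1.83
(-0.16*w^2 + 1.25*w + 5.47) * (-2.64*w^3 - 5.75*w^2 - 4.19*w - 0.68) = 0.4224*w^5 - 2.38*w^4 - 20.9579*w^3 - 36.5812*w^2 - 23.7693*w - 3.7196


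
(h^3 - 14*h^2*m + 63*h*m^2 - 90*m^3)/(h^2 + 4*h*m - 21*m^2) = (h^2 - 11*h*m + 30*m^2)/(h + 7*m)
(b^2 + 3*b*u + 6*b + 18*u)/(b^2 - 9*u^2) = (-b - 6)/(-b + 3*u)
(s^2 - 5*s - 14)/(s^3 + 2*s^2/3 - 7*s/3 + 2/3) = 3*(s - 7)/(3*s^2 - 4*s + 1)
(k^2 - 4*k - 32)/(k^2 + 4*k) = (k - 8)/k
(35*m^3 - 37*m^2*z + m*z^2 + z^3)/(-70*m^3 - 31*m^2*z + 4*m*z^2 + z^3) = (-m + z)/(2*m + z)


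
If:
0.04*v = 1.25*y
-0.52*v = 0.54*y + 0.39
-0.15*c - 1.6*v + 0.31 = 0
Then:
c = 9.81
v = -0.73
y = -0.02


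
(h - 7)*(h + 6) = h^2 - h - 42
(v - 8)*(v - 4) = v^2 - 12*v + 32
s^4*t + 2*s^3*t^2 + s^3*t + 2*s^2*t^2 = s^2*(s + 2*t)*(s*t + t)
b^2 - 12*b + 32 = (b - 8)*(b - 4)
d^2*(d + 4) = d^3 + 4*d^2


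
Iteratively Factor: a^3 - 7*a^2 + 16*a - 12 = (a - 2)*(a^2 - 5*a + 6) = (a - 3)*(a - 2)*(a - 2)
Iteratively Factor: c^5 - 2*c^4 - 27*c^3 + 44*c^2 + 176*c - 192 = (c - 1)*(c^4 - c^3 - 28*c^2 + 16*c + 192) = (c - 1)*(c + 4)*(c^3 - 5*c^2 - 8*c + 48) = (c - 4)*(c - 1)*(c + 4)*(c^2 - c - 12) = (c - 4)*(c - 1)*(c + 3)*(c + 4)*(c - 4)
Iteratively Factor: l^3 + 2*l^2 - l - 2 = (l - 1)*(l^2 + 3*l + 2) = (l - 1)*(l + 2)*(l + 1)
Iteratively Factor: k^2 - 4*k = (k)*(k - 4)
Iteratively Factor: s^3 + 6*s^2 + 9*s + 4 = (s + 4)*(s^2 + 2*s + 1) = (s + 1)*(s + 4)*(s + 1)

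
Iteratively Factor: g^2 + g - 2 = (g + 2)*(g - 1)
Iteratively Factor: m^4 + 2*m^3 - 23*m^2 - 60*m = (m - 5)*(m^3 + 7*m^2 + 12*m) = (m - 5)*(m + 4)*(m^2 + 3*m) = m*(m - 5)*(m + 4)*(m + 3)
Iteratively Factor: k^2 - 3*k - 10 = (k - 5)*(k + 2)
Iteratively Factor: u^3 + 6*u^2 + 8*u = (u + 2)*(u^2 + 4*u) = u*(u + 2)*(u + 4)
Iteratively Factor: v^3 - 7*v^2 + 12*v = (v - 4)*(v^2 - 3*v) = (v - 4)*(v - 3)*(v)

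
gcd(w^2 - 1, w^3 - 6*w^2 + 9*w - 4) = w - 1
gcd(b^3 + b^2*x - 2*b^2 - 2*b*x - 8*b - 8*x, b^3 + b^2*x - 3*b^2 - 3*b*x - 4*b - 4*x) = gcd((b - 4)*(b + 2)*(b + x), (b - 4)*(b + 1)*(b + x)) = b^2 + b*x - 4*b - 4*x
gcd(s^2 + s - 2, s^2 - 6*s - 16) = s + 2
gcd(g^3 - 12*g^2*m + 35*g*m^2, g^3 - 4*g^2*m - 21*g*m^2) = g^2 - 7*g*m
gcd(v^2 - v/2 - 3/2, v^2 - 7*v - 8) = v + 1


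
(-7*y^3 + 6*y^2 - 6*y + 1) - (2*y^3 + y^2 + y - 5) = -9*y^3 + 5*y^2 - 7*y + 6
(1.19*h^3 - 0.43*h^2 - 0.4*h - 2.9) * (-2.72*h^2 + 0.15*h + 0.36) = -3.2368*h^5 + 1.3481*h^4 + 1.4519*h^3 + 7.6732*h^2 - 0.579*h - 1.044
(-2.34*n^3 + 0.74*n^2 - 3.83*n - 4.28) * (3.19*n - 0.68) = -7.4646*n^4 + 3.9518*n^3 - 12.7209*n^2 - 11.0488*n + 2.9104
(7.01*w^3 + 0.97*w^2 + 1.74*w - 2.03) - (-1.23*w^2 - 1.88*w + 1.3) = 7.01*w^3 + 2.2*w^2 + 3.62*w - 3.33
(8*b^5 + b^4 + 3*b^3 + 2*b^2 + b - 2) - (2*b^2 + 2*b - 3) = 8*b^5 + b^4 + 3*b^3 - b + 1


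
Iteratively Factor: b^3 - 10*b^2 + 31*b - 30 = (b - 5)*(b^2 - 5*b + 6) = (b - 5)*(b - 2)*(b - 3)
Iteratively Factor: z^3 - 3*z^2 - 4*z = (z)*(z^2 - 3*z - 4) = z*(z + 1)*(z - 4)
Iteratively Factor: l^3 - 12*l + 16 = (l - 2)*(l^2 + 2*l - 8) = (l - 2)*(l + 4)*(l - 2)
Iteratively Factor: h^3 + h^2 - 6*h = (h + 3)*(h^2 - 2*h) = h*(h + 3)*(h - 2)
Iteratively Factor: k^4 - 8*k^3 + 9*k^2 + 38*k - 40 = (k - 5)*(k^3 - 3*k^2 - 6*k + 8) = (k - 5)*(k - 1)*(k^2 - 2*k - 8) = (k - 5)*(k - 1)*(k + 2)*(k - 4)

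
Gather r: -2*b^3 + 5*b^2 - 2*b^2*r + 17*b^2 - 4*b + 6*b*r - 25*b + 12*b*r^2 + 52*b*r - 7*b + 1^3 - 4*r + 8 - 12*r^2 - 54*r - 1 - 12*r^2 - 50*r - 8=-2*b^3 + 22*b^2 - 36*b + r^2*(12*b - 24) + r*(-2*b^2 + 58*b - 108)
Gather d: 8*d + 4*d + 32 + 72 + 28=12*d + 132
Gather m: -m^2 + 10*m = -m^2 + 10*m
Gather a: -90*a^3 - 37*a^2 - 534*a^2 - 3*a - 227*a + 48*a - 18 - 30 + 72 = -90*a^3 - 571*a^2 - 182*a + 24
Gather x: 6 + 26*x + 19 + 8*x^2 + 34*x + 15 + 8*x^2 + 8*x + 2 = 16*x^2 + 68*x + 42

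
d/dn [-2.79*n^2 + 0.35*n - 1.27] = 0.35 - 5.58*n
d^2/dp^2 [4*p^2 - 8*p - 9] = 8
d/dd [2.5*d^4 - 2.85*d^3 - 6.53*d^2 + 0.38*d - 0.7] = 10.0*d^3 - 8.55*d^2 - 13.06*d + 0.38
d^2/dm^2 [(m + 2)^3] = 6*m + 12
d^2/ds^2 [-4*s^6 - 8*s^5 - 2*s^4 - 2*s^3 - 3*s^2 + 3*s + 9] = -120*s^4 - 160*s^3 - 24*s^2 - 12*s - 6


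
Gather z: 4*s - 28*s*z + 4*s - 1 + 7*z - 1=8*s + z*(7 - 28*s) - 2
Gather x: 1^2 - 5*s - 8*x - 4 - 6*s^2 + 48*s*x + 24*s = -6*s^2 + 19*s + x*(48*s - 8) - 3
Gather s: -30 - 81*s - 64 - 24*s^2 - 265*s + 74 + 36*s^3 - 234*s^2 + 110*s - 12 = 36*s^3 - 258*s^2 - 236*s - 32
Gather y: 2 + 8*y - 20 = 8*y - 18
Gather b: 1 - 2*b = 1 - 2*b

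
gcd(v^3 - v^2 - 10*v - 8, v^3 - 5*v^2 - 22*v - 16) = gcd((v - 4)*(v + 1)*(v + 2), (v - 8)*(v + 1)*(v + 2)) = v^2 + 3*v + 2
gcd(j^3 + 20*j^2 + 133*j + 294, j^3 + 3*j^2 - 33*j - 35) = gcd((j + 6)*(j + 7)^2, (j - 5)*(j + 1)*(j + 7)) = j + 7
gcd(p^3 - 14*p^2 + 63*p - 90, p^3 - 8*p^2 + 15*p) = p^2 - 8*p + 15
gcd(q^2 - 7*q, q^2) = q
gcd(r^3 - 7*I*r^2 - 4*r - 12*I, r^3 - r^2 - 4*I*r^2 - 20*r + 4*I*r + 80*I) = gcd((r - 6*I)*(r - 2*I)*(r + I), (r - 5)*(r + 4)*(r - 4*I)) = 1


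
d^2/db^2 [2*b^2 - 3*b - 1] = 4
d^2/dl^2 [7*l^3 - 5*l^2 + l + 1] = 42*l - 10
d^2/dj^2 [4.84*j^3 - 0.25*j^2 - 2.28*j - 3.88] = 29.04*j - 0.5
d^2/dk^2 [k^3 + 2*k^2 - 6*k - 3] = 6*k + 4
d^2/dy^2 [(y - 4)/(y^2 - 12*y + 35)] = 2*((16 - 3*y)*(y^2 - 12*y + 35) + 4*(y - 6)^2*(y - 4))/(y^2 - 12*y + 35)^3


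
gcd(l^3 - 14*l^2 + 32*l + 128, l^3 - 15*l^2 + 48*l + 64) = l^2 - 16*l + 64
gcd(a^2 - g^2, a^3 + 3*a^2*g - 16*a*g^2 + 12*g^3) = a - g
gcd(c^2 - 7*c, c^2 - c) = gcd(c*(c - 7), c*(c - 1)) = c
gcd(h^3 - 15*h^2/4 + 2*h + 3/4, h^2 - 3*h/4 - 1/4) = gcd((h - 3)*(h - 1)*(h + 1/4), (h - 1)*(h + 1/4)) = h^2 - 3*h/4 - 1/4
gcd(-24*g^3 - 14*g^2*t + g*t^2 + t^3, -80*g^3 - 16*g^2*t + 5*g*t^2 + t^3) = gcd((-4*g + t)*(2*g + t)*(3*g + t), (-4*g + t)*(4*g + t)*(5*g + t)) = -4*g + t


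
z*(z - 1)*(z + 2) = z^3 + z^2 - 2*z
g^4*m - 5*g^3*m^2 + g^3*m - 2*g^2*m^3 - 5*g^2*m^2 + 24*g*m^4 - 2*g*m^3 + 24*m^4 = (g - 4*m)*(g - 3*m)*(g + 2*m)*(g*m + m)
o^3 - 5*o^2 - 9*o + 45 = (o - 5)*(o - 3)*(o + 3)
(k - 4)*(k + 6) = k^2 + 2*k - 24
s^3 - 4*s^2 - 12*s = s*(s - 6)*(s + 2)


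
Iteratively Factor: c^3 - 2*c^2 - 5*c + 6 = (c - 1)*(c^2 - c - 6) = (c - 1)*(c + 2)*(c - 3)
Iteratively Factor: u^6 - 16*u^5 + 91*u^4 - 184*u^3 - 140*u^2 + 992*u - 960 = (u + 2)*(u^5 - 18*u^4 + 127*u^3 - 438*u^2 + 736*u - 480) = (u - 2)*(u + 2)*(u^4 - 16*u^3 + 95*u^2 - 248*u + 240) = (u - 4)*(u - 2)*(u + 2)*(u^3 - 12*u^2 + 47*u - 60) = (u - 4)^2*(u - 2)*(u + 2)*(u^2 - 8*u + 15) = (u - 5)*(u - 4)^2*(u - 2)*(u + 2)*(u - 3)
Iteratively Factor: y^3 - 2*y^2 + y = (y)*(y^2 - 2*y + 1) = y*(y - 1)*(y - 1)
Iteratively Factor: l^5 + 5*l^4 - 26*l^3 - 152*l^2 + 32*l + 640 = (l + 4)*(l^4 + l^3 - 30*l^2 - 32*l + 160) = (l - 2)*(l + 4)*(l^3 + 3*l^2 - 24*l - 80) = (l - 2)*(l + 4)^2*(l^2 - l - 20) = (l - 2)*(l + 4)^3*(l - 5)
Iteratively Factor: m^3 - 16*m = (m + 4)*(m^2 - 4*m) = m*(m + 4)*(m - 4)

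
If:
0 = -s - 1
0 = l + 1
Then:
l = -1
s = -1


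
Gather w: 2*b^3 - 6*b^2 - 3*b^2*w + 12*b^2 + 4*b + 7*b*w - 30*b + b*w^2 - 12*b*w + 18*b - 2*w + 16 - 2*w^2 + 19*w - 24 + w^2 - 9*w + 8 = 2*b^3 + 6*b^2 - 8*b + w^2*(b - 1) + w*(-3*b^2 - 5*b + 8)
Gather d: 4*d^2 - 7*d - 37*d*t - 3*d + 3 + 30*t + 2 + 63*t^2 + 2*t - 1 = 4*d^2 + d*(-37*t - 10) + 63*t^2 + 32*t + 4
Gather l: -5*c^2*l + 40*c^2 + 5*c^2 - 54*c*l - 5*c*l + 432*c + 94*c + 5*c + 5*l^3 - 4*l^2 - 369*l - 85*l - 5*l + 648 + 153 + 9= 45*c^2 + 531*c + 5*l^3 - 4*l^2 + l*(-5*c^2 - 59*c - 459) + 810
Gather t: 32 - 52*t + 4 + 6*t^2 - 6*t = 6*t^2 - 58*t + 36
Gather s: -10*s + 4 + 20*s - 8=10*s - 4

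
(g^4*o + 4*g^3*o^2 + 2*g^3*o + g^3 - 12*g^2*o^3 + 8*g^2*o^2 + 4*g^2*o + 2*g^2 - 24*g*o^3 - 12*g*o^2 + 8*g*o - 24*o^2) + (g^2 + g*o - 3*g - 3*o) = g^4*o + 4*g^3*o^2 + 2*g^3*o + g^3 - 12*g^2*o^3 + 8*g^2*o^2 + 4*g^2*o + 3*g^2 - 24*g*o^3 - 12*g*o^2 + 9*g*o - 3*g - 24*o^2 - 3*o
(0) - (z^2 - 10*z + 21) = -z^2 + 10*z - 21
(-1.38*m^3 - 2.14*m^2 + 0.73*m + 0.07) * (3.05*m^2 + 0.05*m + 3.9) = -4.209*m^5 - 6.596*m^4 - 3.2625*m^3 - 8.096*m^2 + 2.8505*m + 0.273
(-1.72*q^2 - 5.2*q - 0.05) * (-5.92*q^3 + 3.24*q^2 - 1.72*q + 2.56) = 10.1824*q^5 + 25.2112*q^4 - 13.5936*q^3 + 4.3788*q^2 - 13.226*q - 0.128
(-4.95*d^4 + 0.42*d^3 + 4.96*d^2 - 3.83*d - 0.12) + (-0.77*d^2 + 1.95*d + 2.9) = -4.95*d^4 + 0.42*d^3 + 4.19*d^2 - 1.88*d + 2.78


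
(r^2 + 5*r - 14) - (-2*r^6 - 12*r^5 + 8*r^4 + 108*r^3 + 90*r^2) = 2*r^6 + 12*r^5 - 8*r^4 - 108*r^3 - 89*r^2 + 5*r - 14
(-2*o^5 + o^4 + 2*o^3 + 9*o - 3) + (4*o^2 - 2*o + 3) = -2*o^5 + o^4 + 2*o^3 + 4*o^2 + 7*o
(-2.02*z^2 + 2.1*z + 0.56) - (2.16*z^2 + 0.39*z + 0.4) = -4.18*z^2 + 1.71*z + 0.16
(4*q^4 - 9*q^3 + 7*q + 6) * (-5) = -20*q^4 + 45*q^3 - 35*q - 30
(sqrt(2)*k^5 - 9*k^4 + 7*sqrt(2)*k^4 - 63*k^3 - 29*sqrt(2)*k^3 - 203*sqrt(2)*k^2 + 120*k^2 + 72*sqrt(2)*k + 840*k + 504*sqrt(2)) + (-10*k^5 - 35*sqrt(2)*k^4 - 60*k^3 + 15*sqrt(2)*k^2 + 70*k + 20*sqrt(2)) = -10*k^5 + sqrt(2)*k^5 - 28*sqrt(2)*k^4 - 9*k^4 - 123*k^3 - 29*sqrt(2)*k^3 - 188*sqrt(2)*k^2 + 120*k^2 + 72*sqrt(2)*k + 910*k + 524*sqrt(2)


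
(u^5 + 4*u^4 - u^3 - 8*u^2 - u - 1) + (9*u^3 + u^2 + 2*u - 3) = u^5 + 4*u^4 + 8*u^3 - 7*u^2 + u - 4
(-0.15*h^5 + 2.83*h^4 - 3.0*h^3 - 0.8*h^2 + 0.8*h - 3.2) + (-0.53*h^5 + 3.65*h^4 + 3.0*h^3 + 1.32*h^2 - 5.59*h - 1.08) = -0.68*h^5 + 6.48*h^4 + 0.52*h^2 - 4.79*h - 4.28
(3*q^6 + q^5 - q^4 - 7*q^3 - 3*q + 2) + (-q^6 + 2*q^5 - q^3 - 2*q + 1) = 2*q^6 + 3*q^5 - q^4 - 8*q^3 - 5*q + 3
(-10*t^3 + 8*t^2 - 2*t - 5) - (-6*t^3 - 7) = -4*t^3 + 8*t^2 - 2*t + 2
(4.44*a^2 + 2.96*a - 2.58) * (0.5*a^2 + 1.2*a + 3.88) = 2.22*a^4 + 6.808*a^3 + 19.4892*a^2 + 8.3888*a - 10.0104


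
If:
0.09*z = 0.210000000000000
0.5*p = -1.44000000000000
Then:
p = -2.88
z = 2.33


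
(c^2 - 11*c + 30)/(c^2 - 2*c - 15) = (c - 6)/(c + 3)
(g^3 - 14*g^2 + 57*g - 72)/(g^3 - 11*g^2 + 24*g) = (g - 3)/g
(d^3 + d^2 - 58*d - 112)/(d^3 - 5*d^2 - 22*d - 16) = (d + 7)/(d + 1)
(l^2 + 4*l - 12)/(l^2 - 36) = (l - 2)/(l - 6)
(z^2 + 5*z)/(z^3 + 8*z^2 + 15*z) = 1/(z + 3)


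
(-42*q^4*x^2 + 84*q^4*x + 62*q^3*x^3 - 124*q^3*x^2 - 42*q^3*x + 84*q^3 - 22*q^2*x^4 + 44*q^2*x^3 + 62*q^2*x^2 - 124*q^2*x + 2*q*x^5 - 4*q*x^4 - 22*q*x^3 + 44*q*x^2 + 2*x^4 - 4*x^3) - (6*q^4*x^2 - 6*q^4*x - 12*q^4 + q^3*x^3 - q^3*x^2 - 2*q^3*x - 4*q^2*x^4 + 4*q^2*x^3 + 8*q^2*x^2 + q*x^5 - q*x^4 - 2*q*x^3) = -48*q^4*x^2 + 90*q^4*x + 12*q^4 + 61*q^3*x^3 - 123*q^3*x^2 - 40*q^3*x + 84*q^3 - 18*q^2*x^4 + 40*q^2*x^3 + 54*q^2*x^2 - 124*q^2*x + q*x^5 - 3*q*x^4 - 20*q*x^3 + 44*q*x^2 + 2*x^4 - 4*x^3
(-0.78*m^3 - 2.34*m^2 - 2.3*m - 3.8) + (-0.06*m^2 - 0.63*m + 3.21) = -0.78*m^3 - 2.4*m^2 - 2.93*m - 0.59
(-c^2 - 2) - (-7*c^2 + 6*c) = 6*c^2 - 6*c - 2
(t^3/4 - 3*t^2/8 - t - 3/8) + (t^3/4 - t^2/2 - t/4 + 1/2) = t^3/2 - 7*t^2/8 - 5*t/4 + 1/8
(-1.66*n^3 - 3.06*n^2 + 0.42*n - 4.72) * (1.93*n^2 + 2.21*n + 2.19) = -3.2038*n^5 - 9.5744*n^4 - 9.5874*n^3 - 14.8828*n^2 - 9.5114*n - 10.3368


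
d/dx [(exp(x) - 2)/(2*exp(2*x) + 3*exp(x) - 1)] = (-(exp(x) - 2)*(4*exp(x) + 3) + 2*exp(2*x) + 3*exp(x) - 1)*exp(x)/(2*exp(2*x) + 3*exp(x) - 1)^2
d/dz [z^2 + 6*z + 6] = 2*z + 6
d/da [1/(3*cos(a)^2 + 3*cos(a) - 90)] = (2*cos(a) + 1)*sin(a)/(3*(cos(a)^2 + cos(a) - 30)^2)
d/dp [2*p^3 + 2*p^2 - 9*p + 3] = 6*p^2 + 4*p - 9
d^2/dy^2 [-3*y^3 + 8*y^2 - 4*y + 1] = 16 - 18*y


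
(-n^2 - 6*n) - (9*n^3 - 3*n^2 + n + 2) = -9*n^3 + 2*n^2 - 7*n - 2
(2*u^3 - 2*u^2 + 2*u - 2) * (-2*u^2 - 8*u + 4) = -4*u^5 - 12*u^4 + 20*u^3 - 20*u^2 + 24*u - 8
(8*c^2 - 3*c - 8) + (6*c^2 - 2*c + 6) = 14*c^2 - 5*c - 2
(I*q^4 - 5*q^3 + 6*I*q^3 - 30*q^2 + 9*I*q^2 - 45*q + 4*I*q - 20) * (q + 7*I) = I*q^5 - 12*q^4 + 6*I*q^4 - 72*q^3 - 26*I*q^3 - 108*q^2 - 206*I*q^2 - 48*q - 315*I*q - 140*I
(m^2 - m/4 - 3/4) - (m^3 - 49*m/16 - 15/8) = -m^3 + m^2 + 45*m/16 + 9/8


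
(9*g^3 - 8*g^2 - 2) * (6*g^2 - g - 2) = 54*g^5 - 57*g^4 - 10*g^3 + 4*g^2 + 2*g + 4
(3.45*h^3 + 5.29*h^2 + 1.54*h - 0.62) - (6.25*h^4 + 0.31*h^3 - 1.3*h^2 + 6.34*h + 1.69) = -6.25*h^4 + 3.14*h^3 + 6.59*h^2 - 4.8*h - 2.31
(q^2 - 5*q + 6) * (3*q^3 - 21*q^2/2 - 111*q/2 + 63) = 3*q^5 - 51*q^4/2 + 15*q^3 + 555*q^2/2 - 648*q + 378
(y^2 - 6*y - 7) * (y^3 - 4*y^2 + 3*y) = y^5 - 10*y^4 + 20*y^3 + 10*y^2 - 21*y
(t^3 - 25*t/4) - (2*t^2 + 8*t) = t^3 - 2*t^2 - 57*t/4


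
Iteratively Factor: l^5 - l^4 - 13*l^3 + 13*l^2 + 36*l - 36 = (l - 1)*(l^4 - 13*l^2 + 36) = (l - 1)*(l + 2)*(l^3 - 2*l^2 - 9*l + 18) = (l - 3)*(l - 1)*(l + 2)*(l^2 + l - 6) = (l - 3)*(l - 1)*(l + 2)*(l + 3)*(l - 2)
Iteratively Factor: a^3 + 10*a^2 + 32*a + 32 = (a + 2)*(a^2 + 8*a + 16) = (a + 2)*(a + 4)*(a + 4)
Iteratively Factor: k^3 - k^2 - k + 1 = (k + 1)*(k^2 - 2*k + 1) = (k - 1)*(k + 1)*(k - 1)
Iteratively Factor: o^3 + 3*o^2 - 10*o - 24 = (o + 2)*(o^2 + o - 12) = (o + 2)*(o + 4)*(o - 3)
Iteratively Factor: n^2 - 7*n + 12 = (n - 4)*(n - 3)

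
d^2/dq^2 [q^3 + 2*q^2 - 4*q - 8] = 6*q + 4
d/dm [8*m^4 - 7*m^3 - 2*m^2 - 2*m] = 32*m^3 - 21*m^2 - 4*m - 2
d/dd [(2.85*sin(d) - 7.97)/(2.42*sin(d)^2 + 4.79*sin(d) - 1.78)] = (-6.897*sin(d)^2 + 38.5748*sin(d) + 33.1033)*cos(d)/(5.8564*sin(d)^4 + 23.1836*sin(d)^3 + 14.3289*sin(d)^2 - 17.0524*sin(d) + 3.1684)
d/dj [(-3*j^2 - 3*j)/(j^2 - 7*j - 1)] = 3*(8*j^2 + 2*j + 1)/(j^4 - 14*j^3 + 47*j^2 + 14*j + 1)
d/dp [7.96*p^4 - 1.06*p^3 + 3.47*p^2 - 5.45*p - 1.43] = 31.84*p^3 - 3.18*p^2 + 6.94*p - 5.45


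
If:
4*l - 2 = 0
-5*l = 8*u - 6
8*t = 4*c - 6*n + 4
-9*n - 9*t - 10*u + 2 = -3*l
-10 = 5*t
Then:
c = -103/48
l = 1/2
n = 137/72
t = -2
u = 7/16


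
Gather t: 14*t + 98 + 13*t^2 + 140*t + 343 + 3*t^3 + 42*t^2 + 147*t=3*t^3 + 55*t^2 + 301*t + 441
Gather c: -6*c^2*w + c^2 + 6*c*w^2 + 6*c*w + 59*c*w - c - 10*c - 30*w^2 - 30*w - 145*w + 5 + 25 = c^2*(1 - 6*w) + c*(6*w^2 + 65*w - 11) - 30*w^2 - 175*w + 30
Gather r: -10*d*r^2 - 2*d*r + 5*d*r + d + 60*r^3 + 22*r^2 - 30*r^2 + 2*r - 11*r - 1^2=d + 60*r^3 + r^2*(-10*d - 8) + r*(3*d - 9) - 1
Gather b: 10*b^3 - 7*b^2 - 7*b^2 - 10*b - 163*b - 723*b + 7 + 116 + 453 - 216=10*b^3 - 14*b^2 - 896*b + 360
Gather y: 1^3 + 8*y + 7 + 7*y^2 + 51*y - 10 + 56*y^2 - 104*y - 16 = 63*y^2 - 45*y - 18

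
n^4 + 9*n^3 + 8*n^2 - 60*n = n*(n - 2)*(n + 5)*(n + 6)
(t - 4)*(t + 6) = t^2 + 2*t - 24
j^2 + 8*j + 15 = (j + 3)*(j + 5)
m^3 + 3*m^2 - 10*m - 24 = (m - 3)*(m + 2)*(m + 4)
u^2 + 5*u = u*(u + 5)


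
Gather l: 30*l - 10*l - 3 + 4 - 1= 20*l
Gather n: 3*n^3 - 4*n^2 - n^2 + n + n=3*n^3 - 5*n^2 + 2*n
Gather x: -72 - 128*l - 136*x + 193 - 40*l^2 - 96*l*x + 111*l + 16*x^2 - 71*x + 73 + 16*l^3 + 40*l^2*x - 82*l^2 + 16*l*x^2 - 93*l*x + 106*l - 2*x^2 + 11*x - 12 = 16*l^3 - 122*l^2 + 89*l + x^2*(16*l + 14) + x*(40*l^2 - 189*l - 196) + 182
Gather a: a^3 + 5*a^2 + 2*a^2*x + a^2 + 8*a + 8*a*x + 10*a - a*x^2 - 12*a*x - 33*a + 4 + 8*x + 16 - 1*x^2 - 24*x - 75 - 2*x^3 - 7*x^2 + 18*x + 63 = a^3 + a^2*(2*x + 6) + a*(-x^2 - 4*x - 15) - 2*x^3 - 8*x^2 + 2*x + 8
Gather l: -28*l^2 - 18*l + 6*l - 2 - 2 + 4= -28*l^2 - 12*l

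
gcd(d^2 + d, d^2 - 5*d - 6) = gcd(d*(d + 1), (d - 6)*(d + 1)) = d + 1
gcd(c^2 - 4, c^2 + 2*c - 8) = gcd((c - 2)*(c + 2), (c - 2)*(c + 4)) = c - 2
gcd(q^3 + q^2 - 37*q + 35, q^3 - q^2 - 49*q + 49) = q^2 + 6*q - 7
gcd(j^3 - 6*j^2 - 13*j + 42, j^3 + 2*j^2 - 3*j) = j + 3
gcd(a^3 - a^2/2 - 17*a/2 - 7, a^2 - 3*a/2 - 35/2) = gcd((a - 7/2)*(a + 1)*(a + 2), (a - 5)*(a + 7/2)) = 1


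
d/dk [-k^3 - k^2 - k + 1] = -3*k^2 - 2*k - 1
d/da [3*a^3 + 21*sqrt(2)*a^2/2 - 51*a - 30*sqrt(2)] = 9*a^2 + 21*sqrt(2)*a - 51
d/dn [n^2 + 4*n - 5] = 2*n + 4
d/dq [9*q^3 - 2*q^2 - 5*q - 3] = 27*q^2 - 4*q - 5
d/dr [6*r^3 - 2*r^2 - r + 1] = 18*r^2 - 4*r - 1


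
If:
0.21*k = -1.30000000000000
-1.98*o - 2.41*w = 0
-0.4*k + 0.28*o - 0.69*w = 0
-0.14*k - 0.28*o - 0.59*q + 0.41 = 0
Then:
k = -6.19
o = -2.92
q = 3.55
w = 2.40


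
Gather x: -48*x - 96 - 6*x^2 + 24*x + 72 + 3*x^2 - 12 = -3*x^2 - 24*x - 36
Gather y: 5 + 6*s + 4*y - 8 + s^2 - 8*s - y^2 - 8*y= s^2 - 2*s - y^2 - 4*y - 3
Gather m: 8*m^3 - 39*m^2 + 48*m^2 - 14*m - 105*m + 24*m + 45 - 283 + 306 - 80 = 8*m^3 + 9*m^2 - 95*m - 12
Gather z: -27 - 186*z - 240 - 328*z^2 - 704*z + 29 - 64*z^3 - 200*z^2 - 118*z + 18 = -64*z^3 - 528*z^2 - 1008*z - 220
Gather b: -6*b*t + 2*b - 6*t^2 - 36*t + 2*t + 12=b*(2 - 6*t) - 6*t^2 - 34*t + 12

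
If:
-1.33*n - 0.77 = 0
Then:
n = -0.58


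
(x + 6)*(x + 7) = x^2 + 13*x + 42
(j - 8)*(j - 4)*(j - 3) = j^3 - 15*j^2 + 68*j - 96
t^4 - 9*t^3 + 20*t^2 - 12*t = t*(t - 6)*(t - 2)*(t - 1)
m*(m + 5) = m^2 + 5*m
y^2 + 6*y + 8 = (y + 2)*(y + 4)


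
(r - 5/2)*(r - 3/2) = r^2 - 4*r + 15/4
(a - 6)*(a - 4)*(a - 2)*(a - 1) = a^4 - 13*a^3 + 56*a^2 - 92*a + 48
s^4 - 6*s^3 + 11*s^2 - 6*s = s*(s - 3)*(s - 2)*(s - 1)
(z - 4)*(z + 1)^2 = z^3 - 2*z^2 - 7*z - 4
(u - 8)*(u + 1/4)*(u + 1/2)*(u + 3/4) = u^4 - 13*u^3/2 - 181*u^2/16 - 173*u/32 - 3/4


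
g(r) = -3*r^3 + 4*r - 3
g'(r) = 4 - 9*r^2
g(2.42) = -35.84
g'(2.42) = -48.71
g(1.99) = -18.68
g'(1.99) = -31.64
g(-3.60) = 122.57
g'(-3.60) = -112.64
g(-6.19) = 683.77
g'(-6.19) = -340.84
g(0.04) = -2.84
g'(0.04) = 3.99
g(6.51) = -804.64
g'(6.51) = -377.42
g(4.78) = -311.53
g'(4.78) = -201.64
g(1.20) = -3.38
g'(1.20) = -8.96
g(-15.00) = 10062.00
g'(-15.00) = -2021.00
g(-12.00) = 5133.00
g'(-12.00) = -1292.00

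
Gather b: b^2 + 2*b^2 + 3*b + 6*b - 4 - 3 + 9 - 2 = 3*b^2 + 9*b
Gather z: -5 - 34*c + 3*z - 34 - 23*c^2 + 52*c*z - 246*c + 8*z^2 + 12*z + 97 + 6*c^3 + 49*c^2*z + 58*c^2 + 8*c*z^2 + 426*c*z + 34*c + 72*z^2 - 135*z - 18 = 6*c^3 + 35*c^2 - 246*c + z^2*(8*c + 80) + z*(49*c^2 + 478*c - 120) + 40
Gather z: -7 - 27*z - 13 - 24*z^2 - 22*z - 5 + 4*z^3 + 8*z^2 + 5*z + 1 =4*z^3 - 16*z^2 - 44*z - 24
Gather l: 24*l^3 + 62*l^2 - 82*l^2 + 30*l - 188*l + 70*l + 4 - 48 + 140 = 24*l^3 - 20*l^2 - 88*l + 96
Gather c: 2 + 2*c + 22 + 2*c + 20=4*c + 44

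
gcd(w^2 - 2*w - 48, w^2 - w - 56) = w - 8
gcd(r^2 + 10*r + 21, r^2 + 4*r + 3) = r + 3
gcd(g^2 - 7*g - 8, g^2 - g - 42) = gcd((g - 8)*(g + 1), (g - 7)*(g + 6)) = 1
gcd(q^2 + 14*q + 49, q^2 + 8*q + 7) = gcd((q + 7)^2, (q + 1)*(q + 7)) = q + 7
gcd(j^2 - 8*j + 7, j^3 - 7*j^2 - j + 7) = j^2 - 8*j + 7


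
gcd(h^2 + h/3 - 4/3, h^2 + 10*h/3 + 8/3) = h + 4/3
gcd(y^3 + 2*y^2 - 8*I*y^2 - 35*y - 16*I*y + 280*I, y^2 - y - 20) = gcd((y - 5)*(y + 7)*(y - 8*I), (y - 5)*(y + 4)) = y - 5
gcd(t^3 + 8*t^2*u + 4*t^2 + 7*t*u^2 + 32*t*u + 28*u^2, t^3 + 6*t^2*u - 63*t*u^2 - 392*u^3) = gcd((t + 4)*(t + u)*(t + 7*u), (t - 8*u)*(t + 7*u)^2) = t + 7*u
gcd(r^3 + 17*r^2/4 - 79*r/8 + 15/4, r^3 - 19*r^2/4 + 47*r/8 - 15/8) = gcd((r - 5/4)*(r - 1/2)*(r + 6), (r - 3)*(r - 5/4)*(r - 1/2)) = r^2 - 7*r/4 + 5/8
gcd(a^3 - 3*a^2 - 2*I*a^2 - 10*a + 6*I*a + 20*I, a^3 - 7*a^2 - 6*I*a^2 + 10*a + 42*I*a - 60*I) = a - 5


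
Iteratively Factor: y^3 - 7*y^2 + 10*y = (y - 2)*(y^2 - 5*y) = y*(y - 2)*(y - 5)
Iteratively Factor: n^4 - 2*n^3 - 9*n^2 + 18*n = (n + 3)*(n^3 - 5*n^2 + 6*n) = n*(n + 3)*(n^2 - 5*n + 6) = n*(n - 2)*(n + 3)*(n - 3)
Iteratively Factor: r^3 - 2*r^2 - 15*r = (r - 5)*(r^2 + 3*r) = (r - 5)*(r + 3)*(r)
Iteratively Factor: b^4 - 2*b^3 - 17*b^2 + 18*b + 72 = (b + 3)*(b^3 - 5*b^2 - 2*b + 24) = (b + 2)*(b + 3)*(b^2 - 7*b + 12) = (b - 4)*(b + 2)*(b + 3)*(b - 3)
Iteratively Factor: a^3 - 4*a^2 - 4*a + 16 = (a - 4)*(a^2 - 4) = (a - 4)*(a - 2)*(a + 2)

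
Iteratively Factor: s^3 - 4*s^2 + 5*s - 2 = (s - 2)*(s^2 - 2*s + 1) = (s - 2)*(s - 1)*(s - 1)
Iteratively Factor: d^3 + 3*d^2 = (d + 3)*(d^2) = d*(d + 3)*(d)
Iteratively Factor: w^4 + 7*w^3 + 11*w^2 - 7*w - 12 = (w + 1)*(w^3 + 6*w^2 + 5*w - 12) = (w + 1)*(w + 4)*(w^2 + 2*w - 3) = (w + 1)*(w + 3)*(w + 4)*(w - 1)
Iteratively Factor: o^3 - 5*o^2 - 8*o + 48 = (o - 4)*(o^2 - o - 12) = (o - 4)*(o + 3)*(o - 4)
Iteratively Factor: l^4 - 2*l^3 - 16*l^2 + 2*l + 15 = (l - 5)*(l^3 + 3*l^2 - l - 3) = (l - 5)*(l + 1)*(l^2 + 2*l - 3) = (l - 5)*(l - 1)*(l + 1)*(l + 3)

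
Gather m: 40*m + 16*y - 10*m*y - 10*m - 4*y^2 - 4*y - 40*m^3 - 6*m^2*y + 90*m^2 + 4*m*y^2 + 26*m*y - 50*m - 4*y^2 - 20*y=-40*m^3 + m^2*(90 - 6*y) + m*(4*y^2 + 16*y - 20) - 8*y^2 - 8*y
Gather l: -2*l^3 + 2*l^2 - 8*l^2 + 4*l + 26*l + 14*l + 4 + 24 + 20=-2*l^3 - 6*l^2 + 44*l + 48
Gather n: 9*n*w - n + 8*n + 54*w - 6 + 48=n*(9*w + 7) + 54*w + 42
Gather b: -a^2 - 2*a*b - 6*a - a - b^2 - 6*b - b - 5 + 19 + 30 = -a^2 - 7*a - b^2 + b*(-2*a - 7) + 44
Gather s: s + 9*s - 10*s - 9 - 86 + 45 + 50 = 0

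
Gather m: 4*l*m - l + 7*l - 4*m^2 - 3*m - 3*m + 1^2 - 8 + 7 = 6*l - 4*m^2 + m*(4*l - 6)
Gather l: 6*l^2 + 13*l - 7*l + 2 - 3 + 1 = 6*l^2 + 6*l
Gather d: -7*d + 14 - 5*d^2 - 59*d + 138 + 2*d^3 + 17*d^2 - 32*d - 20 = 2*d^3 + 12*d^2 - 98*d + 132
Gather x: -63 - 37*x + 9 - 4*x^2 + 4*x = -4*x^2 - 33*x - 54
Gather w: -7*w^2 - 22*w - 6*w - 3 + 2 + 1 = -7*w^2 - 28*w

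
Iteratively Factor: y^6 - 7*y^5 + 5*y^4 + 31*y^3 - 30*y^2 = (y - 5)*(y^5 - 2*y^4 - 5*y^3 + 6*y^2) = (y - 5)*(y - 1)*(y^4 - y^3 - 6*y^2) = y*(y - 5)*(y - 1)*(y^3 - y^2 - 6*y) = y^2*(y - 5)*(y - 1)*(y^2 - y - 6) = y^2*(y - 5)*(y - 1)*(y + 2)*(y - 3)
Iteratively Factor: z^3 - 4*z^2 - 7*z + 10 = (z - 1)*(z^2 - 3*z - 10) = (z - 5)*(z - 1)*(z + 2)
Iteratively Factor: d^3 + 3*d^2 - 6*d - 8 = (d - 2)*(d^2 + 5*d + 4) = (d - 2)*(d + 1)*(d + 4)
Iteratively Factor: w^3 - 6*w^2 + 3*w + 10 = (w - 2)*(w^2 - 4*w - 5) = (w - 5)*(w - 2)*(w + 1)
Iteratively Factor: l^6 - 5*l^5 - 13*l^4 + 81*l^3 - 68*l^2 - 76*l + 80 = (l + 1)*(l^5 - 6*l^4 - 7*l^3 + 88*l^2 - 156*l + 80) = (l - 5)*(l + 1)*(l^4 - l^3 - 12*l^2 + 28*l - 16) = (l - 5)*(l + 1)*(l + 4)*(l^3 - 5*l^2 + 8*l - 4) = (l - 5)*(l - 2)*(l + 1)*(l + 4)*(l^2 - 3*l + 2) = (l - 5)*(l - 2)^2*(l + 1)*(l + 4)*(l - 1)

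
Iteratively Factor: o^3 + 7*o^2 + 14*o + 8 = (o + 2)*(o^2 + 5*o + 4) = (o + 1)*(o + 2)*(o + 4)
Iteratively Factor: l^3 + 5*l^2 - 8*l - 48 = (l + 4)*(l^2 + l - 12) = (l - 3)*(l + 4)*(l + 4)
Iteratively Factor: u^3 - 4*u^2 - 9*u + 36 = (u + 3)*(u^2 - 7*u + 12) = (u - 4)*(u + 3)*(u - 3)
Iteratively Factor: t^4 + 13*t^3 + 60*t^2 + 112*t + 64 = (t + 4)*(t^3 + 9*t^2 + 24*t + 16) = (t + 1)*(t + 4)*(t^2 + 8*t + 16) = (t + 1)*(t + 4)^2*(t + 4)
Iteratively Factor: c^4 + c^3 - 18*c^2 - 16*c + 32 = (c + 4)*(c^3 - 3*c^2 - 6*c + 8) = (c - 4)*(c + 4)*(c^2 + c - 2) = (c - 4)*(c - 1)*(c + 4)*(c + 2)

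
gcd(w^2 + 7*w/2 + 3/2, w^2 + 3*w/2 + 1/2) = w + 1/2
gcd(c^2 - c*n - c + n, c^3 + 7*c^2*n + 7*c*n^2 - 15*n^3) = c - n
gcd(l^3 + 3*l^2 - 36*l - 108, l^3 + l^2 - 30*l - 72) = l^2 - 3*l - 18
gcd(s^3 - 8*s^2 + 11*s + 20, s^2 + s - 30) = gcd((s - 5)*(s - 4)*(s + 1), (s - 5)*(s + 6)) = s - 5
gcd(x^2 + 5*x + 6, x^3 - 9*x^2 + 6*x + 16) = 1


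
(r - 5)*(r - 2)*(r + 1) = r^3 - 6*r^2 + 3*r + 10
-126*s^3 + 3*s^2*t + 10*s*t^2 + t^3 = (-3*s + t)*(6*s + t)*(7*s + t)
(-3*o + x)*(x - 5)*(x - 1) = -3*o*x^2 + 18*o*x - 15*o + x^3 - 6*x^2 + 5*x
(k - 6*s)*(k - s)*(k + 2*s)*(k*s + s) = k^4*s - 5*k^3*s^2 + k^3*s - 8*k^2*s^3 - 5*k^2*s^2 + 12*k*s^4 - 8*k*s^3 + 12*s^4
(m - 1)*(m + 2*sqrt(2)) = m^2 - m + 2*sqrt(2)*m - 2*sqrt(2)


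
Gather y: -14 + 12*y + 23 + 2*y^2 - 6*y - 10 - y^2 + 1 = y^2 + 6*y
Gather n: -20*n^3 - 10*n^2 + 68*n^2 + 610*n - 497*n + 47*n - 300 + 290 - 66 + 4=-20*n^3 + 58*n^2 + 160*n - 72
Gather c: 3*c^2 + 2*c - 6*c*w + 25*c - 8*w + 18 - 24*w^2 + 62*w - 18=3*c^2 + c*(27 - 6*w) - 24*w^2 + 54*w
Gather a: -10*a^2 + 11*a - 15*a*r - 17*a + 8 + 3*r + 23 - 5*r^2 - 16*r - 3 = -10*a^2 + a*(-15*r - 6) - 5*r^2 - 13*r + 28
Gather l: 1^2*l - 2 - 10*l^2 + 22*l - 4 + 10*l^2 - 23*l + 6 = 0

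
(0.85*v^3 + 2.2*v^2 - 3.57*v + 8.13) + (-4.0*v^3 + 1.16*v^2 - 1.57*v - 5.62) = -3.15*v^3 + 3.36*v^2 - 5.14*v + 2.51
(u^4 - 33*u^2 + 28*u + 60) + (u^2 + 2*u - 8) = u^4 - 32*u^2 + 30*u + 52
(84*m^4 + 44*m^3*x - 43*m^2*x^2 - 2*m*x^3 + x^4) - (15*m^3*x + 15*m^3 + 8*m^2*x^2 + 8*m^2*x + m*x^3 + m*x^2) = 84*m^4 + 29*m^3*x - 15*m^3 - 51*m^2*x^2 - 8*m^2*x - 3*m*x^3 - m*x^2 + x^4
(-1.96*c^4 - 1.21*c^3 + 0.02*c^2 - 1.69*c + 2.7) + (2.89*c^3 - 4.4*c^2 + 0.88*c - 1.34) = -1.96*c^4 + 1.68*c^3 - 4.38*c^2 - 0.81*c + 1.36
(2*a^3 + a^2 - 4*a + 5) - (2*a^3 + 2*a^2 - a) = -a^2 - 3*a + 5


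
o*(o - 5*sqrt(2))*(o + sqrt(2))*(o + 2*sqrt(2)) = o^4 - 2*sqrt(2)*o^3 - 26*o^2 - 20*sqrt(2)*o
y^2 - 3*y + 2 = (y - 2)*(y - 1)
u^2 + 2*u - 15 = (u - 3)*(u + 5)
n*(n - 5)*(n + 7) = n^3 + 2*n^2 - 35*n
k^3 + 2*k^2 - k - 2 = (k - 1)*(k + 1)*(k + 2)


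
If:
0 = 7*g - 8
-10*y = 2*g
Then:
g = 8/7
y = -8/35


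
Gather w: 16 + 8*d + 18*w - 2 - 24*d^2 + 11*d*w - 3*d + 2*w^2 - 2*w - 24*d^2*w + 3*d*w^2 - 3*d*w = -24*d^2 + 5*d + w^2*(3*d + 2) + w*(-24*d^2 + 8*d + 16) + 14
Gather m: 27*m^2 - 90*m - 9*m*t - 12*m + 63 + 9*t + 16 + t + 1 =27*m^2 + m*(-9*t - 102) + 10*t + 80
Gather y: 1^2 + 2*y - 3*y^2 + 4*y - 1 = -3*y^2 + 6*y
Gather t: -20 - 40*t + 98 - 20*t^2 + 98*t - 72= -20*t^2 + 58*t + 6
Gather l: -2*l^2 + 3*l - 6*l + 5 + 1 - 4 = -2*l^2 - 3*l + 2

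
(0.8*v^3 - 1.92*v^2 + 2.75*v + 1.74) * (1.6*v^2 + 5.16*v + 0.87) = 1.28*v^5 + 1.056*v^4 - 4.8112*v^3 + 15.3036*v^2 + 11.3709*v + 1.5138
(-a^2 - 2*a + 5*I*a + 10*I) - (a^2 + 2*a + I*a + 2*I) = -2*a^2 - 4*a + 4*I*a + 8*I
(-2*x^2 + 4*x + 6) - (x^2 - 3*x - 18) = -3*x^2 + 7*x + 24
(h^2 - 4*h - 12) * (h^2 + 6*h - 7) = h^4 + 2*h^3 - 43*h^2 - 44*h + 84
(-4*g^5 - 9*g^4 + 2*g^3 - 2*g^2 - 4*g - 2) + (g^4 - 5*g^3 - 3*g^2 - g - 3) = -4*g^5 - 8*g^4 - 3*g^3 - 5*g^2 - 5*g - 5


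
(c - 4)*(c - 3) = c^2 - 7*c + 12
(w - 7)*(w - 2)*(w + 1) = w^3 - 8*w^2 + 5*w + 14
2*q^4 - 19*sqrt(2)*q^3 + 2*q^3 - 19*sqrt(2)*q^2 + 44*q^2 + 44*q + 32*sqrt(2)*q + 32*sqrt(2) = (q - 8*sqrt(2))*(q - 2*sqrt(2))*(sqrt(2)*q + 1)*(sqrt(2)*q + sqrt(2))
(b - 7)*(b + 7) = b^2 - 49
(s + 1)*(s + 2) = s^2 + 3*s + 2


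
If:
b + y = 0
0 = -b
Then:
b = 0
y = 0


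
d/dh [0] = 0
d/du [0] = 0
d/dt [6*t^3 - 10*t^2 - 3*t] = 18*t^2 - 20*t - 3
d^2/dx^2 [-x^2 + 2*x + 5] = -2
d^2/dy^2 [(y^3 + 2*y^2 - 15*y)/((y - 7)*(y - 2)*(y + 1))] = 4*(5*y^6 - 30*y^5 + 123*y^4 - 432*y^3 + 1071*y^2 - 2226*y + 721)/(y^9 - 24*y^8 + 207*y^7 - 710*y^6 + 363*y^5 + 2508*y^4 - 2647*y^3 - 3654*y^2 + 2940*y + 2744)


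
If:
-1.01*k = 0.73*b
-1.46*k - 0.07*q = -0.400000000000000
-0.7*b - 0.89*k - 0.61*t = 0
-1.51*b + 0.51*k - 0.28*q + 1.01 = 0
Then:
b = -0.10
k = 0.07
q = 4.26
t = 0.01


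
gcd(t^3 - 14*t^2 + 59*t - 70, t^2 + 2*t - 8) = t - 2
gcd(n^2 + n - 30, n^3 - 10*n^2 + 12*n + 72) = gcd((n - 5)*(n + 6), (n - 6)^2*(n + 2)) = 1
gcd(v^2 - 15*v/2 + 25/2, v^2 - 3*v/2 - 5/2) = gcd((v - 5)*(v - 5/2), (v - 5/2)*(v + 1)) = v - 5/2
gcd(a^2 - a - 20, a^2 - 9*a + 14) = 1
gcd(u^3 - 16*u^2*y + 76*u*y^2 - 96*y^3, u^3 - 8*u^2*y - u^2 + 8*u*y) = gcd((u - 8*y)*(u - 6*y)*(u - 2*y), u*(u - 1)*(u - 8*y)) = -u + 8*y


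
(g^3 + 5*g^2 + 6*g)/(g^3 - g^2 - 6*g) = (g + 3)/(g - 3)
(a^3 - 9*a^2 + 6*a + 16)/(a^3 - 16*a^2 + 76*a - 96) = (a + 1)/(a - 6)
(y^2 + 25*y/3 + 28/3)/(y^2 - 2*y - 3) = (3*y^2 + 25*y + 28)/(3*(y^2 - 2*y - 3))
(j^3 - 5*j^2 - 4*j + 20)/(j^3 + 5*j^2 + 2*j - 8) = (j^2 - 7*j + 10)/(j^2 + 3*j - 4)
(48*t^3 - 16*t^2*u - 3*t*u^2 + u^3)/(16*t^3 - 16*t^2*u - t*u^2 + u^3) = (3*t - u)/(t - u)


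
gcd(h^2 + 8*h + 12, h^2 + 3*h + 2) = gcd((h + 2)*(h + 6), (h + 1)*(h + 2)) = h + 2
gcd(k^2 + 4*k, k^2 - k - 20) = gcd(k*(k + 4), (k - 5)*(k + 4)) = k + 4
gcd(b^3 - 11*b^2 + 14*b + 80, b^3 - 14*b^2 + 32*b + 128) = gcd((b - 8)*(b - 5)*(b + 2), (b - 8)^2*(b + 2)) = b^2 - 6*b - 16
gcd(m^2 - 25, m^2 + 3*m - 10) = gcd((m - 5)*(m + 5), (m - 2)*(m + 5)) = m + 5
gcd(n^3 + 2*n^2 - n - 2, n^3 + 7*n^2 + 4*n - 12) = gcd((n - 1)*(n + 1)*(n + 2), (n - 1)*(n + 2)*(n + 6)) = n^2 + n - 2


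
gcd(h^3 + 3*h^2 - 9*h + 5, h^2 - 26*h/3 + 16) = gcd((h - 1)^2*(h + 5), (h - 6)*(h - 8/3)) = 1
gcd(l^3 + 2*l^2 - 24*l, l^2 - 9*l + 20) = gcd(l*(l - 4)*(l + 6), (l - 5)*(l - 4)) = l - 4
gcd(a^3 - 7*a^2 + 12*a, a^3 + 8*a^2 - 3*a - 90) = a - 3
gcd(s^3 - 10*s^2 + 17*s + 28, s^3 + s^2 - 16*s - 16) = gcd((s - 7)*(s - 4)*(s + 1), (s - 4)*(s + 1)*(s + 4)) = s^2 - 3*s - 4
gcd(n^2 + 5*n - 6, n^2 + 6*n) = n + 6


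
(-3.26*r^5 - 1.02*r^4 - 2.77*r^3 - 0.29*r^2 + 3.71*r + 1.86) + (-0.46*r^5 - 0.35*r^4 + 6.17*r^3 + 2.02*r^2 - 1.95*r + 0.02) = -3.72*r^5 - 1.37*r^4 + 3.4*r^3 + 1.73*r^2 + 1.76*r + 1.88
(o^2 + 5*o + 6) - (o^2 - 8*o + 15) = 13*o - 9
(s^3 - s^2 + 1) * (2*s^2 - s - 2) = 2*s^5 - 3*s^4 - s^3 + 4*s^2 - s - 2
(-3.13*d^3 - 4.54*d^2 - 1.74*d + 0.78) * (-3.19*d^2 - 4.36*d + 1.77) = 9.9847*d^5 + 28.1294*d^4 + 19.8049*d^3 - 2.9376*d^2 - 6.4806*d + 1.3806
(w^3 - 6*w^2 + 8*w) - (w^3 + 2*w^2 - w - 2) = -8*w^2 + 9*w + 2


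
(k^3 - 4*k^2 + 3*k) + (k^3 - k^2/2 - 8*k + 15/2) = 2*k^3 - 9*k^2/2 - 5*k + 15/2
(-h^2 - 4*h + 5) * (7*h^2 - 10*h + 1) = -7*h^4 - 18*h^3 + 74*h^2 - 54*h + 5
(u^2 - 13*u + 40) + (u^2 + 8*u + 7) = 2*u^2 - 5*u + 47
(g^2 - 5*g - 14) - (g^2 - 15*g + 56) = 10*g - 70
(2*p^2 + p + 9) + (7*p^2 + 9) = 9*p^2 + p + 18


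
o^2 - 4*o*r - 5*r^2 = (o - 5*r)*(o + r)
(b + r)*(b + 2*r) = b^2 + 3*b*r + 2*r^2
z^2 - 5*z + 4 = (z - 4)*(z - 1)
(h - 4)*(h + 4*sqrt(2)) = h^2 - 4*h + 4*sqrt(2)*h - 16*sqrt(2)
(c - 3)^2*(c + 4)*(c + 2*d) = c^4 + 2*c^3*d - 2*c^3 - 4*c^2*d - 15*c^2 - 30*c*d + 36*c + 72*d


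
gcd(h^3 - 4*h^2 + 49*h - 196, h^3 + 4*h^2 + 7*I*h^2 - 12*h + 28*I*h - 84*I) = h + 7*I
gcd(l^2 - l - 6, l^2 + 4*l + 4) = l + 2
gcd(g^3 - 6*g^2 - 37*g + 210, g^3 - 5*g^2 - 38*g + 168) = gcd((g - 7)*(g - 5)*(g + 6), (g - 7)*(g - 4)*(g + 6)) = g^2 - g - 42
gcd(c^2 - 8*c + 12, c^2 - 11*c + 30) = c - 6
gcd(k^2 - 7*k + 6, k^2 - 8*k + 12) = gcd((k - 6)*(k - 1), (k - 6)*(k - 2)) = k - 6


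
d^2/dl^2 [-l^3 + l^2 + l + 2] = 2 - 6*l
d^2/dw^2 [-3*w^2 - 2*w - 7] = -6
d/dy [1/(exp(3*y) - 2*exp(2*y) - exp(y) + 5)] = (-3*exp(2*y) + 4*exp(y) + 1)*exp(y)/(exp(3*y) - 2*exp(2*y) - exp(y) + 5)^2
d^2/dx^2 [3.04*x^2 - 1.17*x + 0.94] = 6.08000000000000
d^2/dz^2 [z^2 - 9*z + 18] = 2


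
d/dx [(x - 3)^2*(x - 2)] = (x - 3)*(3*x - 7)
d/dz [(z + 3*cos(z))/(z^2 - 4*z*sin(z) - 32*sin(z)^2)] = (2*(z + 3*cos(z))*(2*z*cos(z) - z + 2*sin(z) + 16*sin(2*z)) + (3*sin(z) - 1)*(-z^2 + 4*z*sin(z) + 32*sin(z)^2))/((z - 8*sin(z))^2*(z + 4*sin(z))^2)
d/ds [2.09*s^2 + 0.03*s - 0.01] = 4.18*s + 0.03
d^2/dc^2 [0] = 0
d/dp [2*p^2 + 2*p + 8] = 4*p + 2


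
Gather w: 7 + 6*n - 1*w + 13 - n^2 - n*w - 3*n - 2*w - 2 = -n^2 + 3*n + w*(-n - 3) + 18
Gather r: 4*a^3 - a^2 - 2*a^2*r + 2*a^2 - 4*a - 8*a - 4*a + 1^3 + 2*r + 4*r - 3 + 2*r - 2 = 4*a^3 + a^2 - 16*a + r*(8 - 2*a^2) - 4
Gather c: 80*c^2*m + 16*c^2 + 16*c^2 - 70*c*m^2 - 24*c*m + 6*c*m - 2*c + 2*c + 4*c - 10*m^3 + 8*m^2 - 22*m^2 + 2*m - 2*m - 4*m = c^2*(80*m + 32) + c*(-70*m^2 - 18*m + 4) - 10*m^3 - 14*m^2 - 4*m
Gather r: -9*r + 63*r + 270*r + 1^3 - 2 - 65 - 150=324*r - 216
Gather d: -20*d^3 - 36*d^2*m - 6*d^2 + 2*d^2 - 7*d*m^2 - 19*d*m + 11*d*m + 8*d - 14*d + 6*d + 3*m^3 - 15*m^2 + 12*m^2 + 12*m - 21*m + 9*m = -20*d^3 + d^2*(-36*m - 4) + d*(-7*m^2 - 8*m) + 3*m^3 - 3*m^2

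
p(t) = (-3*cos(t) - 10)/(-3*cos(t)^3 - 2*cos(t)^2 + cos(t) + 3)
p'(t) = (-3*cos(t) - 10)*(-9*sin(t)*cos(t)^2 - 4*sin(t)*cos(t) + sin(t))/(-3*cos(t)^3 - 2*cos(t)^2 + cos(t) + 3)^2 + 3*sin(t)/(-3*cos(t)^3 - 2*cos(t)^2 + cos(t) + 3)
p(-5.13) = -3.90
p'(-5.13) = 3.56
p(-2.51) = -3.07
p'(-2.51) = -1.92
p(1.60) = -3.34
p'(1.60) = -0.24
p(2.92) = -2.43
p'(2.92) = 0.90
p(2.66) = -2.79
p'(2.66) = 1.77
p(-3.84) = -3.20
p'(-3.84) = 1.84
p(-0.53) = -28.16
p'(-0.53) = -294.83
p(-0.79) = -7.27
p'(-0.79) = -20.70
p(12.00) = -20.31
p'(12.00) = -157.78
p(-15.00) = -3.22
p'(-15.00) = -1.82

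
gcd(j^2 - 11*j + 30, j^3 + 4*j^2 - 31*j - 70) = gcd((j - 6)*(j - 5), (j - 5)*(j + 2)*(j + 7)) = j - 5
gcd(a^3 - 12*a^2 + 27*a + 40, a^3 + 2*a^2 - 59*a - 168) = a - 8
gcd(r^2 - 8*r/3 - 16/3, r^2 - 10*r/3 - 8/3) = r - 4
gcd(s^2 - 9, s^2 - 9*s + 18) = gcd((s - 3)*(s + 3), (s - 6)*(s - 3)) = s - 3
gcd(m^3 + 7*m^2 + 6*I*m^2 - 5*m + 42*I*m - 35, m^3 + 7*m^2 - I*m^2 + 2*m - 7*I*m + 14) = m^2 + m*(7 + I) + 7*I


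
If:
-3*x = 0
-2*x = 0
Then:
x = 0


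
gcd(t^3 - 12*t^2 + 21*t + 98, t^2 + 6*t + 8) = t + 2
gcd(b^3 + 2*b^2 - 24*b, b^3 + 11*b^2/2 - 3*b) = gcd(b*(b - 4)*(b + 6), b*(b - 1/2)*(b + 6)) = b^2 + 6*b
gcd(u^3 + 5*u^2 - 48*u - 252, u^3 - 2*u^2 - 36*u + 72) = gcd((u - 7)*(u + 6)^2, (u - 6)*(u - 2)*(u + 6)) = u + 6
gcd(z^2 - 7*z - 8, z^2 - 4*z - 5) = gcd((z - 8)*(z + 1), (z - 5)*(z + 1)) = z + 1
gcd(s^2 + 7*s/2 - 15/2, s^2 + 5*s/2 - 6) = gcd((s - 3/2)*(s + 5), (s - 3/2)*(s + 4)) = s - 3/2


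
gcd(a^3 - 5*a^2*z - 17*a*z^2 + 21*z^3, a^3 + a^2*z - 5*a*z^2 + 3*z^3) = -a^2 - 2*a*z + 3*z^2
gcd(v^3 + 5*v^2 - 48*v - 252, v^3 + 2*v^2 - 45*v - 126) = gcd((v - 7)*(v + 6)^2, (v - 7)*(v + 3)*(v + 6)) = v^2 - v - 42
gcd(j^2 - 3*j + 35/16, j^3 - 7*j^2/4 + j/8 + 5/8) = j - 5/4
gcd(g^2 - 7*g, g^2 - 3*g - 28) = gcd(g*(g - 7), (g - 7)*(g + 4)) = g - 7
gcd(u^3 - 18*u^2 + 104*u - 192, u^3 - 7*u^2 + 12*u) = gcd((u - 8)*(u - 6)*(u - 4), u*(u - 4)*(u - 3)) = u - 4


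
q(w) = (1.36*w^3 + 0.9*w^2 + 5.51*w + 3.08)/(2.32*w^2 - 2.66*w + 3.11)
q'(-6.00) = 0.54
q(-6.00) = -2.84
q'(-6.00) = 0.54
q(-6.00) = -2.84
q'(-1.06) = 0.61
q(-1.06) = -0.39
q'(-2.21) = 0.45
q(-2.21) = -0.95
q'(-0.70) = 0.90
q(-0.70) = -0.13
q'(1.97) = -0.20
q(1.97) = 4.05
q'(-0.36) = 1.49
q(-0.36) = 0.26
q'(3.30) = 0.22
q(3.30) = 4.08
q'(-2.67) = 0.46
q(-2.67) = -1.16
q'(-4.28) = 0.51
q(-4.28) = -1.94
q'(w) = (2.66 - 4.64*w)*(1.36*w^3 + 0.9*w^2 + 5.51*w + 3.08)/(2.32*w^2 - 2.66*w + 3.11)^2 + (4.08*w^2 + 1.8*w + 5.51)/(2.32*w^2 - 2.66*w + 3.11)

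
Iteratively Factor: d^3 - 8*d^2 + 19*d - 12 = (d - 1)*(d^2 - 7*d + 12) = (d - 4)*(d - 1)*(d - 3)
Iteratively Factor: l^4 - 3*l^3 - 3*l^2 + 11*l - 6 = (l + 2)*(l^3 - 5*l^2 + 7*l - 3) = (l - 1)*(l + 2)*(l^2 - 4*l + 3) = (l - 3)*(l - 1)*(l + 2)*(l - 1)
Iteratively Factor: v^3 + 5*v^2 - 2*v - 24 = (v - 2)*(v^2 + 7*v + 12) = (v - 2)*(v + 4)*(v + 3)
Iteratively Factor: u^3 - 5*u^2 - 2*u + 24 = (u + 2)*(u^2 - 7*u + 12) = (u - 4)*(u + 2)*(u - 3)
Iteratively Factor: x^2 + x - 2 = (x + 2)*(x - 1)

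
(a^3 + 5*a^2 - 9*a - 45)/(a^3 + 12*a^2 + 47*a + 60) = (a - 3)/(a + 4)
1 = 1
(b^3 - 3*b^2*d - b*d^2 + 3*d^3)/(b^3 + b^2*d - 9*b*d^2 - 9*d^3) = (b - d)/(b + 3*d)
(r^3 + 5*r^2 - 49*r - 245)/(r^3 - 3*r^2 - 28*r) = (r^2 + 12*r + 35)/(r*(r + 4))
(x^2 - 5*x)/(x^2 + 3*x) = (x - 5)/(x + 3)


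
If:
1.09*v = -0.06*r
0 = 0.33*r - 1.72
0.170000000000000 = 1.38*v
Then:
No Solution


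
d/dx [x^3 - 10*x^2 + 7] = x*(3*x - 20)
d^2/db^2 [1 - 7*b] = 0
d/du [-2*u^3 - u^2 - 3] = 2*u*(-3*u - 1)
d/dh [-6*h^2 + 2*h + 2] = 2 - 12*h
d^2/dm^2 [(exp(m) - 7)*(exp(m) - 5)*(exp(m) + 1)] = (9*exp(2*m) - 44*exp(m) + 23)*exp(m)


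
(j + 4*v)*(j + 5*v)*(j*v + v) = j^3*v + 9*j^2*v^2 + j^2*v + 20*j*v^3 + 9*j*v^2 + 20*v^3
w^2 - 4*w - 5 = (w - 5)*(w + 1)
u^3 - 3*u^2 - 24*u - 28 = (u - 7)*(u + 2)^2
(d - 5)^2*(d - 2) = d^3 - 12*d^2 + 45*d - 50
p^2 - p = p*(p - 1)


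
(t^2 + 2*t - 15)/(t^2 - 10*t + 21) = (t + 5)/(t - 7)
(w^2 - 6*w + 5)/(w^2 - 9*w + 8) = (w - 5)/(w - 8)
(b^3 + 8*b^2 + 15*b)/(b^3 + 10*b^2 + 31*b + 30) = b/(b + 2)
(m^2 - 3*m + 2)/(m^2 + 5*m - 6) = (m - 2)/(m + 6)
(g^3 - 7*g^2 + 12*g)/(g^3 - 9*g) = (g - 4)/(g + 3)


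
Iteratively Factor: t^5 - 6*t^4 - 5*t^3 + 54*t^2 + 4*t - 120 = (t + 2)*(t^4 - 8*t^3 + 11*t^2 + 32*t - 60) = (t - 3)*(t + 2)*(t^3 - 5*t^2 - 4*t + 20) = (t - 3)*(t - 2)*(t + 2)*(t^2 - 3*t - 10) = (t - 5)*(t - 3)*(t - 2)*(t + 2)*(t + 2)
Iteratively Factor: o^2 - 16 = (o - 4)*(o + 4)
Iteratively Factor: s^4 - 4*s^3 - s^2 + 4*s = (s - 1)*(s^3 - 3*s^2 - 4*s) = s*(s - 1)*(s^2 - 3*s - 4) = s*(s - 1)*(s + 1)*(s - 4)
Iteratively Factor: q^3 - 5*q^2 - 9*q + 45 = (q + 3)*(q^2 - 8*q + 15) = (q - 3)*(q + 3)*(q - 5)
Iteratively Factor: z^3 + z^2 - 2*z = (z)*(z^2 + z - 2) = z*(z - 1)*(z + 2)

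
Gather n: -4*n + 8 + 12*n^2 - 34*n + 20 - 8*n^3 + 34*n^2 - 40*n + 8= -8*n^3 + 46*n^2 - 78*n + 36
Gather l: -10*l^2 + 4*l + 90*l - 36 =-10*l^2 + 94*l - 36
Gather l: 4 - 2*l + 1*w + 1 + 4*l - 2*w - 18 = 2*l - w - 13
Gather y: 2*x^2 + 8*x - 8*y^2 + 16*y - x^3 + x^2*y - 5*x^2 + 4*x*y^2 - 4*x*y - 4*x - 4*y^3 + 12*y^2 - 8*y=-x^3 - 3*x^2 + 4*x - 4*y^3 + y^2*(4*x + 4) + y*(x^2 - 4*x + 8)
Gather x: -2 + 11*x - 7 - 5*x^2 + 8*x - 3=-5*x^2 + 19*x - 12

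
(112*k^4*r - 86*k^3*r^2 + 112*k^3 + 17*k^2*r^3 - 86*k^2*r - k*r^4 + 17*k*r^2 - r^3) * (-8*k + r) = -896*k^5*r + 800*k^4*r^2 - 896*k^4 - 222*k^3*r^3 + 800*k^3*r + 25*k^2*r^4 - 222*k^2*r^2 - k*r^5 + 25*k*r^3 - r^4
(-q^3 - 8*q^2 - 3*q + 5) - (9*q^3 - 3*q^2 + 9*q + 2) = -10*q^3 - 5*q^2 - 12*q + 3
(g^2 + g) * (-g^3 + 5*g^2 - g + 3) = -g^5 + 4*g^4 + 4*g^3 + 2*g^2 + 3*g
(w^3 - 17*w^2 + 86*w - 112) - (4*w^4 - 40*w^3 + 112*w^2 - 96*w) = -4*w^4 + 41*w^3 - 129*w^2 + 182*w - 112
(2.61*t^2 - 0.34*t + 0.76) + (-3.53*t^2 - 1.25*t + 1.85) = -0.92*t^2 - 1.59*t + 2.61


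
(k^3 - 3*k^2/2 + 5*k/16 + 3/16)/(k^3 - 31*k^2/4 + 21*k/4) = (4*k^2 - 3*k - 1)/(4*k*(k - 7))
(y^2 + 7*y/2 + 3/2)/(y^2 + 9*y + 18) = (y + 1/2)/(y + 6)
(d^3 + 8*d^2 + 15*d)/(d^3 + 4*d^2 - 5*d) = (d + 3)/(d - 1)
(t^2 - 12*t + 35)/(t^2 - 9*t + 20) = (t - 7)/(t - 4)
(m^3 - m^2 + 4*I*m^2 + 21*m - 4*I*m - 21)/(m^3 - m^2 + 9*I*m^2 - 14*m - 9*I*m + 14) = (m - 3*I)/(m + 2*I)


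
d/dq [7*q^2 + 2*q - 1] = 14*q + 2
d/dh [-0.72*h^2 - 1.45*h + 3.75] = -1.44*h - 1.45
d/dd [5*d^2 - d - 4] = 10*d - 1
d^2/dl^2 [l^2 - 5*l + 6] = 2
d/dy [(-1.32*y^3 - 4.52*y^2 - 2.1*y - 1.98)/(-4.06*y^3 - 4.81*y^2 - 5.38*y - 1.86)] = (-3.5527136788005e-15*y^5 - 12.002*y^4 - 2.8488*y^3 - 2.5342*y^2 - 2.2332*y - 6.7464)/(16.4836*y^6 + 39.0572*y^5 + 66.8217*y^4 + 66.8588*y^3 + 46.8376*y^2 + 20.0136*y + 3.4596)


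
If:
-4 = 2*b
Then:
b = -2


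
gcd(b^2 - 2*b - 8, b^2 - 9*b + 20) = b - 4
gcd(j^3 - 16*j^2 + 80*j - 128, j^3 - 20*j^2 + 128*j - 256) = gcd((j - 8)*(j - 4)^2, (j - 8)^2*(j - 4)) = j^2 - 12*j + 32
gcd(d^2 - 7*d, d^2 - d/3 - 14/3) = 1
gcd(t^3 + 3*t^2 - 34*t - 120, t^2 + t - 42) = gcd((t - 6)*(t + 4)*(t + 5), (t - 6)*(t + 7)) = t - 6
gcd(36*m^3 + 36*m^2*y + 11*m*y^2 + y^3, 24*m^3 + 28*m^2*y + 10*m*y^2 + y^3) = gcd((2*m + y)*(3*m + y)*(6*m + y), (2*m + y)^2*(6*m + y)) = 12*m^2 + 8*m*y + y^2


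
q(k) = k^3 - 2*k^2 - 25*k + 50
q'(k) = 3*k^2 - 4*k - 25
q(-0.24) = 55.87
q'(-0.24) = -23.87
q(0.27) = 43.12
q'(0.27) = -25.86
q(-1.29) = 76.78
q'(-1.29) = -14.85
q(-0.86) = 69.38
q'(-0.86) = -19.34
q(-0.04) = 51.00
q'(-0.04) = -24.84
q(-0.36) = 58.69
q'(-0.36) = -23.17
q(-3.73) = 63.53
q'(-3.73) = 31.66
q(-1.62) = 81.00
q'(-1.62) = -10.65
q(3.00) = -16.00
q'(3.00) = -10.00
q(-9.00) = -616.00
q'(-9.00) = 254.00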